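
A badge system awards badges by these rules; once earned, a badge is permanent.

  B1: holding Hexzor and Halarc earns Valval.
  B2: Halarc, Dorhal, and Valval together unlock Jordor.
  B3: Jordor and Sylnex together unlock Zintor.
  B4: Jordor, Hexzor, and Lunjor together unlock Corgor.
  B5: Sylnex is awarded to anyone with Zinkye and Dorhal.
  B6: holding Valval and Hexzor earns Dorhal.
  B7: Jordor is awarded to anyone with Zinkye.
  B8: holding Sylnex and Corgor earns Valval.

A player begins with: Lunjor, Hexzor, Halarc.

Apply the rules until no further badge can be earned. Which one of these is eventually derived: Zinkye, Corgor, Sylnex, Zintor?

With Hexzor and Halarc, Valval is earned (B1).
With Valval and Hexzor, Dorhal is earned (B6).
With Halarc, Dorhal, and Valval, Jordor is earned (B2).
With Jordor, Hexzor, and Lunjor, Corgor is earned (B4).
No rule produces Zinkye, and it is not given. Sylnex would need Zinkye and Dorhal (B5), but Zinkye is never earned. Zintor would need Jordor and Sylnex (B3), but Sylnex is never earned.

Corgor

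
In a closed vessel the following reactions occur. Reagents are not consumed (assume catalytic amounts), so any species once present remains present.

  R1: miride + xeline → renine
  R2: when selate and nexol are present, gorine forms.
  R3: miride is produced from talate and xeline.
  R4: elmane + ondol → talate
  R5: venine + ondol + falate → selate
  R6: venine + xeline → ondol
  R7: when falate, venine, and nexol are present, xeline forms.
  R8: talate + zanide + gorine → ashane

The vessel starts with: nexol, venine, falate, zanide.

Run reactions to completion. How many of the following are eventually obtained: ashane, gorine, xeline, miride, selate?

3

falate, venine, and nexol present → xeline forms (R7).
venine and xeline present → ondol forms (R6).
venine, ondol, and falate present → selate forms (R5).
selate and nexol present → gorine forms (R2).
ashane would need talate, zanide, and gorine (R8), but talate never forms.
gorine: reached.
xeline: reached.
miride would need talate and xeline (R3), but talate never forms.
selate: reached.
Reached: gorine, xeline, and selate — 3 of the 5.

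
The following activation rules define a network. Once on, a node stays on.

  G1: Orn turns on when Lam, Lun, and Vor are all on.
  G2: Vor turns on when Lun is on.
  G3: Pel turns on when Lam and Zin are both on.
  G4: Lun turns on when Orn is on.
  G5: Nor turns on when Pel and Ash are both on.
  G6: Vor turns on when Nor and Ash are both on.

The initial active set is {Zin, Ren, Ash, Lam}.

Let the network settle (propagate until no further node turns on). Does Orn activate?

Orn would need Lam, Lun, and Vor (G1), but Lun never turns on.

No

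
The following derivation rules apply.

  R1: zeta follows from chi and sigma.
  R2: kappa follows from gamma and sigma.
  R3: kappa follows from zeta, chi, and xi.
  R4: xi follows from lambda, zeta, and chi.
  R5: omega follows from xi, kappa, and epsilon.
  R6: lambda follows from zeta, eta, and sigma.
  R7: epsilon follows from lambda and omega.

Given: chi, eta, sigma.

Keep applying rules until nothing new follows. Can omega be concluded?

No

omega would need xi, kappa, and epsilon (R5), but epsilon is never established.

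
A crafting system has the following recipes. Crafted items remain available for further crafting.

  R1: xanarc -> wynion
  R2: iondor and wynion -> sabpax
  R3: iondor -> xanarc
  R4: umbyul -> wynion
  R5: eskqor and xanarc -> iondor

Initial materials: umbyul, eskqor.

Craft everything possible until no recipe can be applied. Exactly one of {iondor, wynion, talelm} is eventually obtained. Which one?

wynion

Using R4, umbyul makes wynion.
iondor would need eskqor and xanarc (R5), but xanarc is never obtained. No rule produces talelm, and it is not given.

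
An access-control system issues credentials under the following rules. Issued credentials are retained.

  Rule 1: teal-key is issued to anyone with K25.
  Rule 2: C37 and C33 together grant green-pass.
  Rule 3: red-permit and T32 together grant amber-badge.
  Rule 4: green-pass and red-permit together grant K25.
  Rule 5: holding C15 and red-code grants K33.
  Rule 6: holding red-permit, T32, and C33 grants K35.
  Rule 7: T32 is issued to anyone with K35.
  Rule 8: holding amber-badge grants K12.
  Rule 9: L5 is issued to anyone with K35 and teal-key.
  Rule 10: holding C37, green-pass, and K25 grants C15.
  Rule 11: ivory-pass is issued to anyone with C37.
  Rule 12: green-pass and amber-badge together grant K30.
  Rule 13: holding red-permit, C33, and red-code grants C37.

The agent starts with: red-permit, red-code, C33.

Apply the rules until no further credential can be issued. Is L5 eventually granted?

No

L5 would need K35 and teal-key (Rule 9), but K35 is never granted.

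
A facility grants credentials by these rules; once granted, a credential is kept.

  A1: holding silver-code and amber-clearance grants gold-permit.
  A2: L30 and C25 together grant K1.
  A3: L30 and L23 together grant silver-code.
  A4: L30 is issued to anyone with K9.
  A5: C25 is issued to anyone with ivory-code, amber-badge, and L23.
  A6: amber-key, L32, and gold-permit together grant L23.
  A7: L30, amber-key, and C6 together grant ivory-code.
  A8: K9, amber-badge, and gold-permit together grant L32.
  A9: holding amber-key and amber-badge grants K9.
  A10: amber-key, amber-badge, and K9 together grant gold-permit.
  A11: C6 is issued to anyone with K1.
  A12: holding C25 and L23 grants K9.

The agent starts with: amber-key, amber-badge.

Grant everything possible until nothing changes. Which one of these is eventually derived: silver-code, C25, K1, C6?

silver-code

Holding amber-key and amber-badge grants K9 (A9).
Holding amber-key, amber-badge, and K9 grants gold-permit (A10).
Holding K9 grants L30 (A4).
Holding K9, amber-badge, and gold-permit grants L32 (A8).
Holding amber-key, L32, and gold-permit grants L23 (A6).
Holding L30 and L23 grants silver-code (A3).
C6 would need K1 (A11), but K1 is never granted. K1 would need L30 and C25 (A2), but C25 is never granted. C25 would need ivory-code, amber-badge, and L23 (A5), but ivory-code is never granted.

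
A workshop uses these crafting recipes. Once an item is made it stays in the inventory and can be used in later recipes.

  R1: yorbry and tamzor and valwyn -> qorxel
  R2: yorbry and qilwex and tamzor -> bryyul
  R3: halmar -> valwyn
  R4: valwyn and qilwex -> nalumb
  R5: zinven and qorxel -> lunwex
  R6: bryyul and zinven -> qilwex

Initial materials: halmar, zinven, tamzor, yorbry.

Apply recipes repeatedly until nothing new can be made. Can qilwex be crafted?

qilwex would need bryyul and zinven (R6), but bryyul is never obtained.

No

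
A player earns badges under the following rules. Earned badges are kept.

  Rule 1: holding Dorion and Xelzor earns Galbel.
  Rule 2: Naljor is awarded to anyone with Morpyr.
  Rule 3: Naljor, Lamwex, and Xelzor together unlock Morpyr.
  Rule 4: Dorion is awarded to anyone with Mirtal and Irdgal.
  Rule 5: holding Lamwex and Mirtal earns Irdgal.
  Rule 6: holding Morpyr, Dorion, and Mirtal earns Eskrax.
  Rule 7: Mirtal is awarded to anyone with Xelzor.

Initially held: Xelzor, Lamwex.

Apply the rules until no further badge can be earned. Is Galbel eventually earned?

Yes

With Xelzor, Mirtal is earned (Rule 7).
With Lamwex and Mirtal, Irdgal is earned (Rule 5).
With Mirtal and Irdgal, Dorion is earned (Rule 4).
With Dorion and Xelzor, Galbel is earned (Rule 1).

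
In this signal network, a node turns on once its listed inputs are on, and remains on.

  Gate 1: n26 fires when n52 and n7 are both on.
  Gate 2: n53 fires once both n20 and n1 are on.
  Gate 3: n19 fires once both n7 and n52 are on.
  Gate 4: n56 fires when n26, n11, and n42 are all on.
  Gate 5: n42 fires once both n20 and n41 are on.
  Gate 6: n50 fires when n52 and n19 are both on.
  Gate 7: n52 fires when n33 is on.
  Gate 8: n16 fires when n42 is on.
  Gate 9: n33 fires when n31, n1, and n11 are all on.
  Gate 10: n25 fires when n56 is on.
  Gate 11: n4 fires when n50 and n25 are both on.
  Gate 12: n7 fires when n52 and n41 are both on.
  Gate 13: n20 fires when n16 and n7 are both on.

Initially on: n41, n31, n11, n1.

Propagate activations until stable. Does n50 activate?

Yes

Gate 9: n31, n1, and n11 on → n33 on.
Gate 7: n33 on → n52 on.
Gate 12: n52 and n41 on → n7 on.
Gate 3: n7 and n52 on → n19 on.
Gate 6: n52 and n19 on → n50 on.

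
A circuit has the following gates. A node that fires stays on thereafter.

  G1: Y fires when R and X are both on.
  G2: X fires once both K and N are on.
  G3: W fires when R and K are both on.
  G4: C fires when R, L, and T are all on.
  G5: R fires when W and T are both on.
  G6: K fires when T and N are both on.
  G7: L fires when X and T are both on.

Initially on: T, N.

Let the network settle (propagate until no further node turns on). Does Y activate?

Y would need R and X (G1), but R never turns on.

No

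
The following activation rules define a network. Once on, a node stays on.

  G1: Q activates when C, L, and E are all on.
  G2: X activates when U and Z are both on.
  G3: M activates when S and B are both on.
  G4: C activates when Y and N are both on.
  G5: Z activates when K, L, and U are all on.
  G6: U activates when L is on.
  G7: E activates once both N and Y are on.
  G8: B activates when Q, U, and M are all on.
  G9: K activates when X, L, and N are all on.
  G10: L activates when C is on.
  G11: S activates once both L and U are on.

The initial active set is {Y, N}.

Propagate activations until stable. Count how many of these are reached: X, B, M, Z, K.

X would need U and Z (G2), but Z never turns on.
B would need Q, U, and M (G8), but M never turns on.
M would need S and B (G3), but B never turns on.
Z would need K, L, and U (G5), but K never turns on.
K would need X, L, and N (G9), but X never turns on.
None of the 5 are reached.

0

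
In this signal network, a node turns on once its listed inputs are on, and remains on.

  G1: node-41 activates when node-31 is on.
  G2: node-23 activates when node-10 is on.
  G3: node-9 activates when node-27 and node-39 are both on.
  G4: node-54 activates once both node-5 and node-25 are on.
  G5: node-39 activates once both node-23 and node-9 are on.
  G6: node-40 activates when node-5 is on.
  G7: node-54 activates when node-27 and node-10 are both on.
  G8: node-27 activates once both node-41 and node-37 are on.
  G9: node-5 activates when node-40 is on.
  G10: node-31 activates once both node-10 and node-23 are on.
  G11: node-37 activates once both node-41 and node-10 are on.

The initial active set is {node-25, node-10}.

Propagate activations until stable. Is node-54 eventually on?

Yes

node-10 is on, so node-23 activates (G2).
G10: node-10 and node-23 on → node-31 on.
node-31 is on, so node-41 activates (G1).
G11: node-41 and node-10 on → node-37 on.
G8: node-41 and node-37 on → node-27 on.
G7: node-27 and node-10 on → node-54 on.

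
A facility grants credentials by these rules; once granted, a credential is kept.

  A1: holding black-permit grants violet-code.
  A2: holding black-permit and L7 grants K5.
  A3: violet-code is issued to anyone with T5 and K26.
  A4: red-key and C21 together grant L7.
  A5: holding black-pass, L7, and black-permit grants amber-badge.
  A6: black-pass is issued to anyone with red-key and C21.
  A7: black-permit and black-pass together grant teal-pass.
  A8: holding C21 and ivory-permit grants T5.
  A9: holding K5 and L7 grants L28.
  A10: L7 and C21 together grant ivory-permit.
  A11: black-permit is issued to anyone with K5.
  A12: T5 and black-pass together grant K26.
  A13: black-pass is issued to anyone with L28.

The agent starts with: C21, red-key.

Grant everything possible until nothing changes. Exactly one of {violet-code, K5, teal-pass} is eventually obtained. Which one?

Holding red-key and C21 grants L7 (A4).
Holding red-key and C21 grants black-pass (A6).
Holding L7 and C21 grants ivory-permit (A10).
Holding C21 and ivory-permit grants T5 (A8).
Holding T5 and black-pass grants K26 (A12).
Holding T5 and K26 grants violet-code (A3).
K5 would need black-permit and L7 (A2), but black-permit is never granted. teal-pass would need black-permit and black-pass (A7), but black-permit is never granted.

violet-code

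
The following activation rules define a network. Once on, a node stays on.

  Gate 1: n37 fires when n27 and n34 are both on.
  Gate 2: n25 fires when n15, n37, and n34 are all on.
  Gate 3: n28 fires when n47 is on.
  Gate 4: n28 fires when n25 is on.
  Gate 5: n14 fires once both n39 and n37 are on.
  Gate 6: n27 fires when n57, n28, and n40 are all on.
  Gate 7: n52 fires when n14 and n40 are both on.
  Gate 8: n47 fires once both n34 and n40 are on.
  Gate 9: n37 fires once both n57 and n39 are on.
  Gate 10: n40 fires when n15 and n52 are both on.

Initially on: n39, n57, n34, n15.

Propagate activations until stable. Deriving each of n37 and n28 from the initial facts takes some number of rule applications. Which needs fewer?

n37: Gate 9: n57 and n39 on → n37 on. [1 rule application]
n28: n57 and n39 are on, so n37 fires (Gate 9). Gate 2: n15, n37, and n34 on → n25 on. n25 is on, so n28 fires (Gate 4). [3 rule applications]
n37 needs fewer.

n37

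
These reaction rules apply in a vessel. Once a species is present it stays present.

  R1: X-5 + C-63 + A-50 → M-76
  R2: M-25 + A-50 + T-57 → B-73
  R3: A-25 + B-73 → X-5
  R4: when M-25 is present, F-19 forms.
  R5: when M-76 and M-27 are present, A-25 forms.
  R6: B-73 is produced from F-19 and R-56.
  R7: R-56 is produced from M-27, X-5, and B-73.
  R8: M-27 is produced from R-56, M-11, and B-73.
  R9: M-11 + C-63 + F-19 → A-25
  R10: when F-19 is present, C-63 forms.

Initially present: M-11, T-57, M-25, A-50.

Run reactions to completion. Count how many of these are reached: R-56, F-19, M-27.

M-25 present → F-19 forms (R4).
R-56 would need M-27, X-5, and B-73 (R7), but M-27 never forms.
F-19: reached.
M-27 would need R-56, M-11, and B-73 (R8), but R-56 never forms.
Reached: F-19 — 1 of the 3.

1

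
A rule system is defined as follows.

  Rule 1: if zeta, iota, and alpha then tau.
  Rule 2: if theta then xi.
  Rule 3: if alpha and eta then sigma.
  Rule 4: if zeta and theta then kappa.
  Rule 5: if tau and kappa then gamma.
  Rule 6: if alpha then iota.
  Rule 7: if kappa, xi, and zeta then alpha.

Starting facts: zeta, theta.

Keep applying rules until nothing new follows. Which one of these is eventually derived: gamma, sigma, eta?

gamma

From theta, Rule 2 gives xi.
From zeta and theta, Rule 4 gives kappa.
From kappa, xi, and zeta, Rule 7 gives alpha.
From alpha, Rule 6 gives iota.
From zeta, iota, and alpha, Rule 1 gives tau.
From tau and kappa, Rule 5 gives gamma.
sigma would need alpha and eta (Rule 3), but eta is never established. No rule produces eta, and it is not given.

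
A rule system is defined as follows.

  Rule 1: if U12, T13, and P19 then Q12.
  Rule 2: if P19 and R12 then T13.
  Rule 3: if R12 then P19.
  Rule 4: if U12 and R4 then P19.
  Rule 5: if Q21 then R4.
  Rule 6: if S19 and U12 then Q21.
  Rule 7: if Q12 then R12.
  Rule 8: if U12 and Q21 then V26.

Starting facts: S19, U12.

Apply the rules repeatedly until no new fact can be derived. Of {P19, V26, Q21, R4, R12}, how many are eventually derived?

From S19 and U12, Rule 6 gives Q21.
U12 and Q21 hold, so V26 follows (Rule 8).
Q21 holds, so R4 follows (Rule 5).
From U12 and R4, Rule 4 gives P19.
P19: reached.
V26: reached.
Q21: reached.
R4: reached.
R12 would need Q12 (Rule 7), but Q12 is never established.
Reached: P19, V26, Q21, and R4 — 4 of the 5.

4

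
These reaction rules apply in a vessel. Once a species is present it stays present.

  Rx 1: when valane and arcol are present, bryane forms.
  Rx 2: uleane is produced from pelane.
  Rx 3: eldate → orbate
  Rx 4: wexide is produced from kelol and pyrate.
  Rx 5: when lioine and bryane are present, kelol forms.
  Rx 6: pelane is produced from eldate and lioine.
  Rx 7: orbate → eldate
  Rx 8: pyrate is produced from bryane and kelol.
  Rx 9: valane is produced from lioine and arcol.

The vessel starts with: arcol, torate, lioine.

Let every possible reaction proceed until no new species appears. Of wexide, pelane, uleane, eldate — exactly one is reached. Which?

wexide

lioine and arcol present → valane forms (Rx 9).
valane and arcol present → bryane forms (Rx 1).
lioine and bryane present → kelol forms (Rx 5).
bryane and kelol present → pyrate forms (Rx 8).
kelol and pyrate present → wexide forms (Rx 4).
pelane would need eldate and lioine (Rx 6), but eldate never forms. eldate would need orbate (Rx 7), but orbate never forms. uleane would need pelane (Rx 2), but pelane never forms.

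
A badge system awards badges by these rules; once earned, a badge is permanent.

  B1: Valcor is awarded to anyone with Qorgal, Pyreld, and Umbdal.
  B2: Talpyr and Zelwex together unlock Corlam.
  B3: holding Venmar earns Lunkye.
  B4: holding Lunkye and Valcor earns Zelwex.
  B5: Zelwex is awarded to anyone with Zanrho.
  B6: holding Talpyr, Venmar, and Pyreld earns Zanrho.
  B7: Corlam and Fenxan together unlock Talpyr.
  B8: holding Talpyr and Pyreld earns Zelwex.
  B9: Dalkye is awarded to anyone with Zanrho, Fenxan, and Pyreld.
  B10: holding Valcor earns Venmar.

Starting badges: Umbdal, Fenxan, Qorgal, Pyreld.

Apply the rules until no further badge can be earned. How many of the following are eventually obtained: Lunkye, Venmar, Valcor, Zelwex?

4

With Qorgal, Pyreld, and Umbdal, Valcor is earned (B1).
With Valcor, Venmar is earned (B10).
With Venmar, Lunkye is earned (B3).
With Lunkye and Valcor, Zelwex is earned (B4).
Lunkye: reached.
Venmar: reached.
Valcor: reached.
Zelwex: reached.
All 4 are reached.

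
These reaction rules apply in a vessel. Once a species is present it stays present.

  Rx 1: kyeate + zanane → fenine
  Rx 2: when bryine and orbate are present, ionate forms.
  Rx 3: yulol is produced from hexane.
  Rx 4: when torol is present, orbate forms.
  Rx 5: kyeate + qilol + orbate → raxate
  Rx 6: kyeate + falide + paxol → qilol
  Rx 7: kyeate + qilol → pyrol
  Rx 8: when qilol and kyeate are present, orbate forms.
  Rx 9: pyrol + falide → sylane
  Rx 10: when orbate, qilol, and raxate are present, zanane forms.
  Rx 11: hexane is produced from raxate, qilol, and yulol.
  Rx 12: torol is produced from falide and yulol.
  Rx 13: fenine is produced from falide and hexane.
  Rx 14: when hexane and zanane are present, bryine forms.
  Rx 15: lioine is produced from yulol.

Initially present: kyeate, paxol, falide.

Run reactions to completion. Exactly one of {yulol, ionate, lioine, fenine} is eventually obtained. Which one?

kyeate, falide, and paxol present → qilol forms (Rx 6).
qilol and kyeate present → orbate forms (Rx 8).
kyeate, qilol, and orbate present → raxate forms (Rx 5).
orbate, qilol, and raxate present → zanane forms (Rx 10).
kyeate and zanane present → fenine forms (Rx 1).
yulol would need hexane (Rx 3), but hexane never forms. lioine would need yulol (Rx 15), but yulol never forms. ionate would need bryine and orbate (Rx 2), but bryine never forms.

fenine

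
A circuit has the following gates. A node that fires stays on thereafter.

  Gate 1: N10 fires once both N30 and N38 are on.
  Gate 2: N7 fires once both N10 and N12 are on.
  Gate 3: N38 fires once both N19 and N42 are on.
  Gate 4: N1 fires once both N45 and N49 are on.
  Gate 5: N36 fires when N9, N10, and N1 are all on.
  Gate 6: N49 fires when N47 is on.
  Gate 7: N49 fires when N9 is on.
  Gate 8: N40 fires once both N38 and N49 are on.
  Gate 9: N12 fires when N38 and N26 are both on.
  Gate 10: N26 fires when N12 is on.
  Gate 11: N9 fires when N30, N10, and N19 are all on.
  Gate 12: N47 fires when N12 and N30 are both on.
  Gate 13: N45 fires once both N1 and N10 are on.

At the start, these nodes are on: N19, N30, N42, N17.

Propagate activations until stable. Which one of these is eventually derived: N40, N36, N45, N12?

Gate 3: N19 and N42 on → N38 on.
Gate 1: N30 and N38 on → N10 on.
N30, N10, and N19 are on, so N9 fires (Gate 11).
Gate 7: N9 on → N49 on.
Gate 8: N38 and N49 on → N40 on.
N12 would need N38 and N26 (Gate 9), but N26 never turns on. N36 would need N9, N10, and N1 (Gate 5), but N1 never turns on. N45 would need N1 and N10 (Gate 13), but N1 never turns on.

N40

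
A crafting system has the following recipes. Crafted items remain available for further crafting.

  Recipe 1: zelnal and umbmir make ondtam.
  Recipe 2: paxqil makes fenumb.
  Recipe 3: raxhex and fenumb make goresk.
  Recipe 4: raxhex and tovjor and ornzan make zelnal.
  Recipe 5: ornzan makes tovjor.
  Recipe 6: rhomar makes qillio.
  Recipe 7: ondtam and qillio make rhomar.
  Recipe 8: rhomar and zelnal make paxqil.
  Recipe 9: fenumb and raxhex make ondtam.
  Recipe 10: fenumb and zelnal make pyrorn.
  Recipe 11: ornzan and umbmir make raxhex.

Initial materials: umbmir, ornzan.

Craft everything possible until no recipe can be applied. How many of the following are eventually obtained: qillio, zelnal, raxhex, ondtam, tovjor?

ornzan and umbmir → raxhex (Recipe 11).
ornzan → tovjor (Recipe 5).
Using Recipe 4, raxhex, tovjor, and ornzan make zelnal.
zelnal and umbmir → ondtam (Recipe 1).
qillio would need rhomar (Recipe 6), but rhomar is never obtained.
zelnal: reached.
raxhex: reached.
ondtam: reached.
tovjor: reached.
Reached: zelnal, raxhex, ondtam, and tovjor — 4 of the 5.

4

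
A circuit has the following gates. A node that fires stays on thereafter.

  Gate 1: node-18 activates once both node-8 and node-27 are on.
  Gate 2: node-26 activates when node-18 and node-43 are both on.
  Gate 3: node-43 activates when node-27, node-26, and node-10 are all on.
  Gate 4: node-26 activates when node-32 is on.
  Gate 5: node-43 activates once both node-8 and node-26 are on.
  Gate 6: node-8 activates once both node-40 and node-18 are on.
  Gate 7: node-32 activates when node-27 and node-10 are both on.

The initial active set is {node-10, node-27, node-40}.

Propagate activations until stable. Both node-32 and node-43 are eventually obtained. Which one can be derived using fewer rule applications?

node-32: node-27 and node-10 are on, so node-32 activates (Gate 7). [1 rule application]
node-43: Gate 7: node-27 and node-10 on → node-32 on. Gate 4: node-32 on → node-26 on. node-27, node-26, and node-10 are on, so node-43 activates (Gate 3). [3 rule applications]
node-32 needs fewer.

node-32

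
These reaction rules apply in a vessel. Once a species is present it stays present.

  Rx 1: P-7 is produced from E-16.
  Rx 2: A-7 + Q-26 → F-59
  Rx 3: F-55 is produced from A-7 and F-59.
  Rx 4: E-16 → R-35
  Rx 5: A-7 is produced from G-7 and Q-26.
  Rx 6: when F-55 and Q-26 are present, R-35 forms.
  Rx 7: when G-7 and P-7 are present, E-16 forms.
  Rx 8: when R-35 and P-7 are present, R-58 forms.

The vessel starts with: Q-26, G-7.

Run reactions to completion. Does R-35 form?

G-7 and Q-26 present → A-7 forms (Rx 5).
A-7 and Q-26 present → F-59 forms (Rx 2).
A-7 and F-59 present → F-55 forms (Rx 3).
F-55 and Q-26 present → R-35 forms (Rx 6).

Yes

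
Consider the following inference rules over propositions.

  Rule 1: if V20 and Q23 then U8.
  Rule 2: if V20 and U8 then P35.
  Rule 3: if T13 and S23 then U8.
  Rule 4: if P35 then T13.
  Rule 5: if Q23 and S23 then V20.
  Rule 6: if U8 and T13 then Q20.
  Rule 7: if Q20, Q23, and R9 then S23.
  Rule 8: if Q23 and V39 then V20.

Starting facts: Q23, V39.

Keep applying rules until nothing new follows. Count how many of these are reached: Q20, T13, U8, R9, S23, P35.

4

From Q23 and V39, Rule 8 gives V20.
From V20 and Q23, Rule 1 gives U8.
V20 and U8 hold, so P35 follows (Rule 2).
From P35, Rule 4 gives T13.
U8 and T13 hold, so Q20 follows (Rule 6).
Q20: reached.
T13: reached.
U8: reached.
No rule produces R9, and it is not given.
S23 would need Q20, Q23, and R9 (Rule 7), but R9 is never established.
P35: reached.
Reached: Q20, T13, U8, and P35 — 4 of the 6.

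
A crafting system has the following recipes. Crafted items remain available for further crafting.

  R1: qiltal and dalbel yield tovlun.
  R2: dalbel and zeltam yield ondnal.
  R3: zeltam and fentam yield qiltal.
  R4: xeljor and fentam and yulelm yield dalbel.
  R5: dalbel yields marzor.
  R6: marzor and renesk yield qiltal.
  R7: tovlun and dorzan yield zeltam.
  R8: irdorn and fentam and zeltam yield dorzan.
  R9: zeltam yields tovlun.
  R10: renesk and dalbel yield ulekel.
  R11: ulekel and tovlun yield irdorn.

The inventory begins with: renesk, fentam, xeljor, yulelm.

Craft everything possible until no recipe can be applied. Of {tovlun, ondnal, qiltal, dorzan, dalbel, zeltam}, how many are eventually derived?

xeljor and fentam and yulelm → dalbel (R4).
Using R5, dalbel makes marzor.
marzor and renesk → qiltal (R6).
Using R1, qiltal and dalbel make tovlun.
tovlun: reached.
ondnal would need dalbel and zeltam (R2), but zeltam is never obtained.
qiltal: reached.
dorzan would need irdorn, fentam, and zeltam (R8), but zeltam is never obtained.
dalbel: reached.
zeltam would need tovlun and dorzan (R7), but dorzan is never obtained.
Reached: tovlun, qiltal, and dalbel — 3 of the 6.

3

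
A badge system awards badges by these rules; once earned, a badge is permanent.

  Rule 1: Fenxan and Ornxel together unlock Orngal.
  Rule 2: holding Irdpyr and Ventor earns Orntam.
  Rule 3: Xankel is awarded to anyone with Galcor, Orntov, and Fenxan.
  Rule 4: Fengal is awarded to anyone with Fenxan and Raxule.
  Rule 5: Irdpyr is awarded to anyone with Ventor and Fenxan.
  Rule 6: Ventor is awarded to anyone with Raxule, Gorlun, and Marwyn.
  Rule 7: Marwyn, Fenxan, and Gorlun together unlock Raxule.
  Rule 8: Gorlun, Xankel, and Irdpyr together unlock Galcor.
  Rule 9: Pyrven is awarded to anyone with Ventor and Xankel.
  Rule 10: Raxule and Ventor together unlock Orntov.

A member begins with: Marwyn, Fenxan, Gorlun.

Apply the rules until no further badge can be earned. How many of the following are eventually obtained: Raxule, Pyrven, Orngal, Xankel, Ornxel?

With Marwyn, Fenxan, and Gorlun, Raxule is earned (Rule 7).
Raxule: reached.
Pyrven would need Ventor and Xankel (Rule 9), but Xankel is never earned.
Orngal would need Fenxan and Ornxel (Rule 1), but Ornxel is never earned.
Xankel would need Galcor, Orntov, and Fenxan (Rule 3), but Galcor is never earned.
No rule produces Ornxel, and it is not given.
Reached: Raxule — 1 of the 5.

1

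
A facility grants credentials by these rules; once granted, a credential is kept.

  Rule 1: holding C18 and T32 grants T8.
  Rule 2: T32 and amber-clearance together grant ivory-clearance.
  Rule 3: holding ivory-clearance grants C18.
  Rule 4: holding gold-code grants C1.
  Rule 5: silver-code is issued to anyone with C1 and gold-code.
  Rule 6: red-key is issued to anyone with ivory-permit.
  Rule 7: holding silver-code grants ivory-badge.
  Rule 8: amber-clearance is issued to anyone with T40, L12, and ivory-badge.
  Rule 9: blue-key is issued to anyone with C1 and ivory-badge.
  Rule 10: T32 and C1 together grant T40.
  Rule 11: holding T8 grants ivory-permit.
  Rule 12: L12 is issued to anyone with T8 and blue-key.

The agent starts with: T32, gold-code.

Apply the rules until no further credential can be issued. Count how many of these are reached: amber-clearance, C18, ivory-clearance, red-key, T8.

0

amber-clearance would need T40, L12, and ivory-badge (Rule 8), but L12 is never granted.
C18 would need ivory-clearance (Rule 3), but ivory-clearance is never granted.
ivory-clearance would need T32 and amber-clearance (Rule 2), but amber-clearance is never granted.
red-key would need ivory-permit (Rule 6), but ivory-permit is never granted.
T8 would need C18 and T32 (Rule 1), but C18 is never granted.
None of the 5 are reached.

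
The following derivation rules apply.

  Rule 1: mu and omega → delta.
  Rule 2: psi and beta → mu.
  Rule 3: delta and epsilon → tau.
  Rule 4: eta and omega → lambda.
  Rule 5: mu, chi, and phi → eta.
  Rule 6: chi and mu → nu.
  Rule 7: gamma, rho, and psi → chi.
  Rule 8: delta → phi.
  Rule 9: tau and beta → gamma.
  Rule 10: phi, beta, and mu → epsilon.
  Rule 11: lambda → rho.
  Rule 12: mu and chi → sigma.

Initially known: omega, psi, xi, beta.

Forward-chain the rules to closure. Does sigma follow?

sigma would need mu and chi (Rule 12), but chi is never established.

No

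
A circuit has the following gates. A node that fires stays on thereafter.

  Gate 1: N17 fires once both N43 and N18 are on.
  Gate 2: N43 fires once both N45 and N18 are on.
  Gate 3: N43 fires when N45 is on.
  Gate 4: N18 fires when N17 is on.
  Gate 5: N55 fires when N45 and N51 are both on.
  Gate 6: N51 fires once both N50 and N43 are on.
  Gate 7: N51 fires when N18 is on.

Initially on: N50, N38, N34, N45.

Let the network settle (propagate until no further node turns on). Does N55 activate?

Gate 3: N45 on → N43 on.
N50 and N43 are on, so N51 fires (Gate 6).
Gate 5: N45 and N51 on → N55 on.

Yes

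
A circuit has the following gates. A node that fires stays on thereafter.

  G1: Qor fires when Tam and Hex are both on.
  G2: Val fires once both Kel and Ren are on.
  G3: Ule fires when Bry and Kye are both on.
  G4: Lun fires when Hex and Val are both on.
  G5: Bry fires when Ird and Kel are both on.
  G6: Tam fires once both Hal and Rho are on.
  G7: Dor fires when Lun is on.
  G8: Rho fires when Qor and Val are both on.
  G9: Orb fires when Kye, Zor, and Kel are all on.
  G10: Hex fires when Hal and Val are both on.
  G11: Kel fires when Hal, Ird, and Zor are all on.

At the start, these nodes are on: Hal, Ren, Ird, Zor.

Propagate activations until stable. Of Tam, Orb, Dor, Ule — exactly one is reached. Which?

Dor

Hal, Ird, and Zor are on, so Kel fires (G11).
G2: Kel and Ren on → Val on.
Hal and Val are on, so Hex fires (G10).
Hex and Val are on, so Lun fires (G4).
Lun is on, so Dor fires (G7).
Orb would need Kye, Zor, and Kel (G9), but Kye never turns on. Tam would need Hal and Rho (G6), but Rho never turns on. Ule would need Bry and Kye (G3), but Kye never turns on.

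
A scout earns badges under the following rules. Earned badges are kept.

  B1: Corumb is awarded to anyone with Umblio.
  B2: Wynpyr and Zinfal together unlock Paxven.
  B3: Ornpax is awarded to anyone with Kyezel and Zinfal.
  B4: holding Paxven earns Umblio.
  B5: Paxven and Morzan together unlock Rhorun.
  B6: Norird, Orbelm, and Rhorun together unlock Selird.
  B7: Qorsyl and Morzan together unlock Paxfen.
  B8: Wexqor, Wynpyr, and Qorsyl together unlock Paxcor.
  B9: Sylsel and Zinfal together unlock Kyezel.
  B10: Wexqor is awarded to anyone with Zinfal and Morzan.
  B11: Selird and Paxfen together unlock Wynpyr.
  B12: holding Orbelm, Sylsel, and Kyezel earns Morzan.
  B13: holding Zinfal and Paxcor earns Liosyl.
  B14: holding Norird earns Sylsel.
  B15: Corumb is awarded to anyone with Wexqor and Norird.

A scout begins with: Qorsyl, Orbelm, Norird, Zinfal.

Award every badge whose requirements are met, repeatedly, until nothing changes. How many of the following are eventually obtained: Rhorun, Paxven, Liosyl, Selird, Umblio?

0

Rhorun would need Paxven and Morzan (B5), but Paxven is never earned.
Paxven would need Wynpyr and Zinfal (B2), but Wynpyr is never earned.
Liosyl would need Zinfal and Paxcor (B13), but Paxcor is never earned.
Selird would need Norird, Orbelm, and Rhorun (B6), but Rhorun is never earned.
Umblio would need Paxven (B4), but Paxven is never earned.
None of the 5 are reached.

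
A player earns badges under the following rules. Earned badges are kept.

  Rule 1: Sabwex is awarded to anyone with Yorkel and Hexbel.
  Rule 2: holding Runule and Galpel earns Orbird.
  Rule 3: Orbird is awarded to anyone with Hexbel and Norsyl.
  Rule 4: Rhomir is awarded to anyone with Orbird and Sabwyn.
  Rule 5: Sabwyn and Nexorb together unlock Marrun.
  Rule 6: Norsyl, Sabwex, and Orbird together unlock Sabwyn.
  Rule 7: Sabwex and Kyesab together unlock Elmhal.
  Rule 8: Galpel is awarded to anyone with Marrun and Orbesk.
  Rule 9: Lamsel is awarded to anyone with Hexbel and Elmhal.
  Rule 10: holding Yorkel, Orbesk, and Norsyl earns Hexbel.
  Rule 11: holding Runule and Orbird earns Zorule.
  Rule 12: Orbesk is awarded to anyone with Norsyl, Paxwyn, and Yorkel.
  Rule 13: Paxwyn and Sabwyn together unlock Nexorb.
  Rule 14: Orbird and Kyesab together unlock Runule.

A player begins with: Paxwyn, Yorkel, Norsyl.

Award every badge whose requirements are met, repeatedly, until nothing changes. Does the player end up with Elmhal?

Elmhal would need Sabwex and Kyesab (Rule 7), but Kyesab is never earned.

No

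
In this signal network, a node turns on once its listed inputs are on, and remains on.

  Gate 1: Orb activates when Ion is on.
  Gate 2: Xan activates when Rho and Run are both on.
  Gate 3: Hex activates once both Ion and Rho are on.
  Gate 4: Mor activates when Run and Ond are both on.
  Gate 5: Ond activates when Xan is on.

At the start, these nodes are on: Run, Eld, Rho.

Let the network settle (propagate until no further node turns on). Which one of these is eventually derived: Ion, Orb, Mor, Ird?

Mor

Rho and Run are on, so Xan activates (Gate 2).
Gate 5: Xan on → Ond on.
Run and Ond are on, so Mor activates (Gate 4).
No rule produces Ion, and it is not given. No rule produces Ird, and it is not given. Orb would need Ion (Gate 1), but Ion never turns on.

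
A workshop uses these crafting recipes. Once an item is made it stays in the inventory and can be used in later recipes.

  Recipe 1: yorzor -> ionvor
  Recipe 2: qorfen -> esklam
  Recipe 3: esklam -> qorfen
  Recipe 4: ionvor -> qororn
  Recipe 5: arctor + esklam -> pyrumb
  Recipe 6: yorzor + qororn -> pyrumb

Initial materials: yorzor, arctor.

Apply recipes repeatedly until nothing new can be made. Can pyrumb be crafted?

Yes

yorzor -> ionvor (Recipe 1).
ionvor -> qororn (Recipe 4).
yorzor + qororn -> pyrumb (Recipe 6).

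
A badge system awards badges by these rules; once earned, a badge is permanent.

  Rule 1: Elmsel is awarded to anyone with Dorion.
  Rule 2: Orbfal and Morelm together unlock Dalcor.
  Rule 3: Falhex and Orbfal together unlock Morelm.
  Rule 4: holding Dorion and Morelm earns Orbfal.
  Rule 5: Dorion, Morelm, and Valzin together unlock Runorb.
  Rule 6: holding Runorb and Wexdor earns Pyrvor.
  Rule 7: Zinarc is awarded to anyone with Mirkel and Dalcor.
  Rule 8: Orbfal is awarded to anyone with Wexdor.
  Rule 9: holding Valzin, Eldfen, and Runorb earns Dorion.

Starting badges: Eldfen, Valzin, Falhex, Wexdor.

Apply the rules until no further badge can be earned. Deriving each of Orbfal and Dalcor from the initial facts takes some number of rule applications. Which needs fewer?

Orbfal

Orbfal: With Wexdor, Orbfal is earned (Rule 8). [1 rule application]
Dalcor: With Wexdor, Orbfal is earned (Rule 8). With Falhex and Orbfal, Morelm is earned (Rule 3). With Orbfal and Morelm, Dalcor is earned (Rule 2). [3 rule applications]
Orbfal needs fewer.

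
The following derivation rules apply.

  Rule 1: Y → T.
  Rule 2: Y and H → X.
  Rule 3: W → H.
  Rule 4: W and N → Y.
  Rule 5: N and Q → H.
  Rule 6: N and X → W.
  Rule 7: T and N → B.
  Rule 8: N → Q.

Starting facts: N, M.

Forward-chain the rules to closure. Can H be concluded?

Yes

From N, Rule 8 gives Q.
N and Q hold, so H follows (Rule 5).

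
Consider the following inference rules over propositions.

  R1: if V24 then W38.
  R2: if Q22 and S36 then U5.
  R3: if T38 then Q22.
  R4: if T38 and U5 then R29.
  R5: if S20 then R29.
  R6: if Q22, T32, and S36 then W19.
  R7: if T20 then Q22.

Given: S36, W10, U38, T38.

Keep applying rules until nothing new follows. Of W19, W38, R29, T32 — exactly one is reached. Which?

T38 holds, so Q22 follows (R3).
From Q22 and S36, R2 gives U5.
T38 and U5 hold, so R29 follows (R4).
W38 would need V24 (R1), but V24 is never established. No rule produces T32, and it is not given. W19 would need Q22, T32, and S36 (R6), but T32 is never established.

R29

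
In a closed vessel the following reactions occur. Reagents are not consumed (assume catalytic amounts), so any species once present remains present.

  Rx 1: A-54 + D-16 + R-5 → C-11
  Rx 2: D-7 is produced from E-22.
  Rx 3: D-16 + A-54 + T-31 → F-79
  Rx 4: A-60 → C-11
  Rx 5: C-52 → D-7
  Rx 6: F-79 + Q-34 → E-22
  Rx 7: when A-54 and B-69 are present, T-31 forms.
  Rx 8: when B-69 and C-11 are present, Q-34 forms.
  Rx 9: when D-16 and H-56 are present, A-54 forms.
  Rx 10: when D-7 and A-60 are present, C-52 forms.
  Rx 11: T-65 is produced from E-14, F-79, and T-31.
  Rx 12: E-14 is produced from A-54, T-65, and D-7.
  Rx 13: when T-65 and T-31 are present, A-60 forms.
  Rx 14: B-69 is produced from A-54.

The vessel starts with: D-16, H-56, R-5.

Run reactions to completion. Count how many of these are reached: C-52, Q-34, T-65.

D-16 and H-56 present → A-54 forms (Rx 9).
A-54 present → B-69 forms (Rx 14).
A-54, D-16, and R-5 present → C-11 forms (Rx 1).
B-69 and C-11 present → Q-34 forms (Rx 8).
C-52 would need D-7 and A-60 (Rx 10), but A-60 never forms.
Q-34: reached.
T-65 would need E-14, F-79, and T-31 (Rx 11), but E-14 never forms.
Reached: Q-34 — 1 of the 3.

1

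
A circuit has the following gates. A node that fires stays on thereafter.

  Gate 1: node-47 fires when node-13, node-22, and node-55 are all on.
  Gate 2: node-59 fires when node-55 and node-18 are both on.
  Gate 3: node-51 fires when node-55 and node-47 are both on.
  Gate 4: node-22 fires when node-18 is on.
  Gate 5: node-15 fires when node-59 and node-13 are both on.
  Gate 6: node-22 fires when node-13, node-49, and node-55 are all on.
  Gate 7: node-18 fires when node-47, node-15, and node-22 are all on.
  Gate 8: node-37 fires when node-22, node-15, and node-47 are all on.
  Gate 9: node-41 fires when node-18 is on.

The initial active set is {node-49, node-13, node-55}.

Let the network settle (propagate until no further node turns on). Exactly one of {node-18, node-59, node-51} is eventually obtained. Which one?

node-13, node-49, and node-55 are on, so node-22 fires (Gate 6).
node-13, node-22, and node-55 are on, so node-47 fires (Gate 1).
Gate 3: node-55 and node-47 on → node-51 on.
node-18 would need node-47, node-15, and node-22 (Gate 7), but node-15 never turns on. node-59 would need node-55 and node-18 (Gate 2), but node-18 never turns on.

node-51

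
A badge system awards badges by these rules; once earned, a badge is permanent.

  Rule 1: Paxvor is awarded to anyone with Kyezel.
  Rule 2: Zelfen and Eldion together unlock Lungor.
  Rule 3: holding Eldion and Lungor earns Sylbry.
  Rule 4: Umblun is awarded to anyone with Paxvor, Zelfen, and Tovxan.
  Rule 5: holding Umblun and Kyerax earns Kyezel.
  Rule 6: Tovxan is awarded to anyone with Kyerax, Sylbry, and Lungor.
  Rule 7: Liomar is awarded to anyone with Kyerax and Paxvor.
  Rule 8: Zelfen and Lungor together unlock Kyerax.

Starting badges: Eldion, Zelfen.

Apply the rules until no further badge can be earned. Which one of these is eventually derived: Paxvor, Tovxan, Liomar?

With Zelfen and Eldion, Lungor is earned (Rule 2).
With Eldion and Lungor, Sylbry is earned (Rule 3).
With Zelfen and Lungor, Kyerax is earned (Rule 8).
With Kyerax, Sylbry, and Lungor, Tovxan is earned (Rule 6).
Liomar would need Kyerax and Paxvor (Rule 7), but Paxvor is never earned. Paxvor would need Kyezel (Rule 1), but Kyezel is never earned.

Tovxan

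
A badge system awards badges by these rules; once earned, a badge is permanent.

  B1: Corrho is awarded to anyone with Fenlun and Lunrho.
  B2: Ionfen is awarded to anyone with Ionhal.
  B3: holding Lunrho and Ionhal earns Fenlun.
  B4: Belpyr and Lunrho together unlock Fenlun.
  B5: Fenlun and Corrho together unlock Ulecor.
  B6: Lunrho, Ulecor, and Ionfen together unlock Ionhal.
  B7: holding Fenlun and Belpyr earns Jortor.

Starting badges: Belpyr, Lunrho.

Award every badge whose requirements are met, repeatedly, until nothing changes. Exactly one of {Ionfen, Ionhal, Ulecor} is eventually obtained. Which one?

With Belpyr and Lunrho, Fenlun is earned (B4).
With Fenlun and Lunrho, Corrho is earned (B1).
With Fenlun and Corrho, Ulecor is earned (B5).
Ionfen would need Ionhal (B2), but Ionhal is never earned. Ionhal would need Lunrho, Ulecor, and Ionfen (B6), but Ionfen is never earned.

Ulecor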